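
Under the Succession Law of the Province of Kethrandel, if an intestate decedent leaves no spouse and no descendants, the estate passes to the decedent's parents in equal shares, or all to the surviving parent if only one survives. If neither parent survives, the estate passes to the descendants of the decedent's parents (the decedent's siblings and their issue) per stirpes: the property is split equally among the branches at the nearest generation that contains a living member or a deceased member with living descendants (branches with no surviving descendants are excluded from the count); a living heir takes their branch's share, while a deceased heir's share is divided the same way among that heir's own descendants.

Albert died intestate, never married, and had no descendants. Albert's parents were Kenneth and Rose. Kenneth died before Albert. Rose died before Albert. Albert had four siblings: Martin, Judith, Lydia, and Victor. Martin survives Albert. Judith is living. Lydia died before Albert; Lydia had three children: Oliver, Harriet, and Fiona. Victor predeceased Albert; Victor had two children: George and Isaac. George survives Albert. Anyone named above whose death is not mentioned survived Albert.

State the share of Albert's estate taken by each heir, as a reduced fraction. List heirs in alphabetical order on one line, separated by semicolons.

Fiona 1/12; George 1/8; Harriet 1/12; Isaac 1/8; Judith 1/4; Martin 1/4; Oliver 1/12

Neither parent survives and there are no descendants, so the estate passes to Albert's siblings and their issue per stirpes.
The estate is divided into 4 equal shares of 1/4 among Martin, Judith, Lydia, Victor.
Martin is living and takes 1/4.
Judith is living and takes 1/4.
Lydia predeceased; the 1/4 allotted to Lydia's branch passes to Lydia's issue by representation.
The 1/4 is divided into 3 equal shares of 1/12 among Oliver, Harriet, Fiona.
Oliver is living and takes 1/12.
Harriet is living and takes 1/12.
Fiona is living and takes 1/12.
Victor predeceased; the 1/4 allotted to Victor's branch passes to Victor's issue by representation.
The 1/4 is divided into 2 equal shares of 1/8 among George, Isaac.
George is living and takes 1/8.
Isaac is living and takes 1/8.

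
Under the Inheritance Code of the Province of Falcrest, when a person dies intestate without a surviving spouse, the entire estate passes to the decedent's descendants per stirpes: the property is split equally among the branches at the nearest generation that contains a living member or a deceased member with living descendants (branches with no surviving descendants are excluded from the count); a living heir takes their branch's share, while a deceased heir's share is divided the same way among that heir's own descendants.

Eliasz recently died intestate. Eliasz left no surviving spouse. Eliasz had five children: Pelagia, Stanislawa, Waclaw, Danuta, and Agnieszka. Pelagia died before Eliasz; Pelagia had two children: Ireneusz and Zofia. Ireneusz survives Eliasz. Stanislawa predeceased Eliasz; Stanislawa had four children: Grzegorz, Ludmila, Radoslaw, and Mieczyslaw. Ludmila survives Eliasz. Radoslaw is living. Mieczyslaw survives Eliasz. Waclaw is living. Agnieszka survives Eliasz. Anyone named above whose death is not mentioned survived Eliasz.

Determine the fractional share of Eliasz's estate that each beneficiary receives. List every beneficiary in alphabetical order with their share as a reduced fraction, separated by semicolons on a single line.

Agnieszka 1/5; Danuta 1/5; Grzegorz 1/20; Ireneusz 1/10; Ludmila 1/20; Mieczyslaw 1/20; Radoslaw 1/20; Waclaw 1/5; Zofia 1/10

There is no surviving spouse, so the entire estate passes to Eliasz's descendants per stirpes.
The estate is divided into 5 equal shares of 1/5 among Pelagia, Stanislawa, Waclaw, Danuta, Agnieszka.
Pelagia predeceased; the 1/5 allotted to Pelagia's branch passes to Pelagia's issue by representation.
The 1/5 is divided into 2 equal shares of 1/10 among Ireneusz, Zofia.
Ireneusz is living and takes 1/10.
Zofia is living and takes 1/10.
Stanislawa predeceased; the 1/5 allotted to Stanislawa's branch passes to Stanislawa's issue by representation.
The 1/5 is divided into 4 equal shares of 1/20 among Grzegorz, Ludmila, Radoslaw, Mieczyslaw.
Grzegorz is living and takes 1/20.
Ludmila is living and takes 1/20.
Radoslaw is living and takes 1/20.
Mieczyslaw is living and takes 1/20.
Waclaw is living and takes 1/5.
Danuta is living and takes 1/5.
Agnieszka is living and takes 1/5.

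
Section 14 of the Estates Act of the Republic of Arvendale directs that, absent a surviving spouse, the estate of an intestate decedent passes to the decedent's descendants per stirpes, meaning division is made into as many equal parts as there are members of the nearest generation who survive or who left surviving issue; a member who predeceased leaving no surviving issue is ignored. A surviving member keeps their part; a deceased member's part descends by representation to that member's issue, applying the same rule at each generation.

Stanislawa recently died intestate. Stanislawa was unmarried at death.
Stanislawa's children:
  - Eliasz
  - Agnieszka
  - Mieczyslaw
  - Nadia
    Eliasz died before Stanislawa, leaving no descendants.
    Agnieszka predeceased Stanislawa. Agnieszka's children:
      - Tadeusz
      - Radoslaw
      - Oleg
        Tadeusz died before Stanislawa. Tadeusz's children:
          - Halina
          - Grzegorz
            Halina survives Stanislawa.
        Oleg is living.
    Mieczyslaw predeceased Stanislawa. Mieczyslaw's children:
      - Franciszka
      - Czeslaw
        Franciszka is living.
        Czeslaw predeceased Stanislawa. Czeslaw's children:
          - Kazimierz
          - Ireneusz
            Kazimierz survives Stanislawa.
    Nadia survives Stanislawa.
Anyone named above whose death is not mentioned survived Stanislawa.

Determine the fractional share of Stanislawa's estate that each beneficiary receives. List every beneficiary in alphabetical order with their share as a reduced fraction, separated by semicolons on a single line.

There is no surviving spouse, so the entire estate passes to Stanislawa's descendants per stirpes.
Eliasz left no surviving issue, so that branch lapses and is disregarded.
The estate is divided into 3 equal shares of 1/3 among Agnieszka, Mieczyslaw, Nadia.
Agnieszka predeceased; the 1/3 allotted to Agnieszka's branch passes to Agnieszka's issue by representation.
The 1/3 is divided into 3 equal shares of 1/9 among Tadeusz, Radoslaw, Oleg.
Tadeusz predeceased; the 1/9 allotted to Tadeusz's branch passes to Tadeusz's issue by representation.
The 1/9 is divided into 2 equal shares of 1/18 among Halina, Grzegorz.
Halina is living and takes 1/18.
Grzegorz is living and takes 1/18.
Radoslaw is living and takes 1/9.
Oleg is living and takes 1/9.
Mieczyslaw predeceased; the 1/3 allotted to Mieczyslaw's branch passes to Mieczyslaw's issue by representation.
The 1/3 is divided into 2 equal shares of 1/6 among Franciszka, Czeslaw.
Franciszka is living and takes 1/6.
Czeslaw predeceased; the 1/6 allotted to Czeslaw's branch passes to Czeslaw's issue by representation.
The 1/6 is divided into 2 equal shares of 1/12 among Kazimierz, Ireneusz.
Kazimierz is living and takes 1/12.
Ireneusz is living and takes 1/12.
Nadia is living and takes 1/3.

Franciszka 1/6; Grzegorz 1/18; Halina 1/18; Ireneusz 1/12; Kazimierz 1/12; Nadia 1/3; Oleg 1/9; Radoslaw 1/9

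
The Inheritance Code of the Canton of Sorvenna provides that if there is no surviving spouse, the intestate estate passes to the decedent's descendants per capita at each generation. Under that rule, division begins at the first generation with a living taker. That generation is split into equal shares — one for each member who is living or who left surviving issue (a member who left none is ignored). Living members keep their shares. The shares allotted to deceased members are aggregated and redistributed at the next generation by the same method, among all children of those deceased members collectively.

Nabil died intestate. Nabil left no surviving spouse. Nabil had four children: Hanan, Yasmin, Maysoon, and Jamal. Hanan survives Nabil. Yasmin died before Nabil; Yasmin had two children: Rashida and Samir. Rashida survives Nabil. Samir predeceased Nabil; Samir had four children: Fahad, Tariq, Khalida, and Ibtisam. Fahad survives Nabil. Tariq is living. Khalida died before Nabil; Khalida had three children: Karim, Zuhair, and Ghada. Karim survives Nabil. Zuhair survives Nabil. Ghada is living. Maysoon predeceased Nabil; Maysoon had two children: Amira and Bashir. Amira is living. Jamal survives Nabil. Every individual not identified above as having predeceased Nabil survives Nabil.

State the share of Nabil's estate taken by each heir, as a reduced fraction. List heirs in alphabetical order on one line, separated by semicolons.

There is no surviving spouse, so the entire estate passes to Nabil's descendants per capita at each generation.
At generation 1 (Hanan, Yasmin, Maysoon, Jamal) there are 4 shares of (1)/4 = 1/4 each.
Living: Hanan and Jamal — each takes 1/4.
Deceased: Yasmin and Maysoon. Their combined 1/2 is pooled and carried to generation 2.
At generation 2 (Rashida, Samir, Amira, Bashir) there are 4 shares of (1/2)/4 = 1/8 each.
Living: Rashida, Amira, and Bashir — each takes 1/8.
Deceased: Samir. That 1/8 share is carried to generation 3.
At generation 3 (Fahad, Tariq, Khalida, Ibtisam) there are 4 shares of (1/8)/4 = 1/32 each.
Living: Fahad, Tariq, and Ibtisam — each takes 1/32.
Deceased: Khalida. That 1/32 share is carried to generation 4.
At generation 4 (Karim, Zuhair, Ghada) there are 3 shares of (1/32)/3 = 1/96 each.
Living: Karim, Zuhair, and Ghada — each takes 1/96.

Amira 1/8; Bashir 1/8; Fahad 1/32; Ghada 1/96; Hanan 1/4; Ibtisam 1/32; Jamal 1/4; Karim 1/96; Rashida 1/8; Tariq 1/32; Zuhair 1/96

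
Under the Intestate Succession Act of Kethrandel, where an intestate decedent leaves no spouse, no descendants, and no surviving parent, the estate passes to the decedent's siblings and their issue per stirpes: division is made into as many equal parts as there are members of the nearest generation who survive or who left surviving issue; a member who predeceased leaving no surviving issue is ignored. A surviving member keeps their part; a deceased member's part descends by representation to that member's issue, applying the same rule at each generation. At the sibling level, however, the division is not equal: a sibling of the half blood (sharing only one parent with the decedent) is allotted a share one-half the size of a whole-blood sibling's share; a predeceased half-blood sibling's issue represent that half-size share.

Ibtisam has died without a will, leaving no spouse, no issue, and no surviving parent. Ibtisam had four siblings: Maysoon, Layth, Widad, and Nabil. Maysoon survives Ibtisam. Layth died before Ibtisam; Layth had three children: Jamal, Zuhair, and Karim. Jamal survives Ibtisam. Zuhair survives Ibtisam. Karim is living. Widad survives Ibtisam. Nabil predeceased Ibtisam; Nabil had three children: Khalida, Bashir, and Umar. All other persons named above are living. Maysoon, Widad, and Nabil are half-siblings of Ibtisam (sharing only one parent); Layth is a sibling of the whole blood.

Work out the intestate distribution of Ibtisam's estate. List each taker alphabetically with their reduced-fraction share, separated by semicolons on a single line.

No spouse, descendants, or parent survives, so the estate passes to Ibtisam's siblings per stirpes.
Half-blood siblings count for one-half the weight of whole-blood siblings at the initial division.
Dividing 1 in proportion to weights (total weight 5/2): Maysoon (weight 1/2) → 1/5; Layth (weight 1) → 2/5; Widad (weight 1/2) → 1/5; Nabil (weight 1/2) → 1/5.
Maysoon is living and takes 1/5.
Layth predeceased; the 2/5 allotted to Layth's branch passes to Layth's issue by representation.
The 2/5 is divided into 3 equal shares of 2/15 among Jamal, Zuhair, Karim.
Jamal is living and takes 2/15.
Zuhair is living and takes 2/15.
Karim is living and takes 2/15.
Widad is living and takes 1/5.
Nabil predeceased; the 1/5 allotted to Nabil's branch passes to Nabil's issue by representation.
The 1/5 is divided into 3 equal shares of 1/15 among Khalida, Bashir, Umar.
Khalida is living and takes 1/15.
Bashir is living and takes 1/15.
Umar is living and takes 1/15.

Bashir 1/15; Jamal 2/15; Karim 2/15; Khalida 1/15; Maysoon 1/5; Umar 1/15; Widad 1/5; Zuhair 2/15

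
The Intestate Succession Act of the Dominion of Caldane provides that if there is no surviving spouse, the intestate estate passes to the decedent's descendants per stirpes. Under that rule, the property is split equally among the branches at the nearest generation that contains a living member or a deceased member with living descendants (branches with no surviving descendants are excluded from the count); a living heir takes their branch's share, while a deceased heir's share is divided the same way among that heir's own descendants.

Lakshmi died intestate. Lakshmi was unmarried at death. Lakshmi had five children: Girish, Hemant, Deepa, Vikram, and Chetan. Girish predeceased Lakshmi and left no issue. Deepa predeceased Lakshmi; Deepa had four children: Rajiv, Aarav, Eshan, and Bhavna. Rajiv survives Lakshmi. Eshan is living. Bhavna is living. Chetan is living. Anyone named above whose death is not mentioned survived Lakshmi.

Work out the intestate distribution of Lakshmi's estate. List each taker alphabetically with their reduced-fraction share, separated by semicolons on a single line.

There is no surviving spouse, so the entire estate passes to Lakshmi's descendants per stirpes.
Girish left no surviving issue, so that branch lapses and is disregarded.
The estate is divided into 4 equal shares of 1/4 among Hemant, Deepa, Vikram, Chetan.
Hemant is living and takes 1/4.
Deepa predeceased; the 1/4 allotted to Deepa's branch passes to Deepa's issue by representation.
The 1/4 is divided into 4 equal shares of 1/16 among Rajiv, Aarav, Eshan, Bhavna.
Rajiv is living and takes 1/16.
Aarav is living and takes 1/16.
Eshan is living and takes 1/16.
Bhavna is living and takes 1/16.
Vikram is living and takes 1/4.
Chetan is living and takes 1/4.

Aarav 1/16; Bhavna 1/16; Chetan 1/4; Eshan 1/16; Hemant 1/4; Rajiv 1/16; Vikram 1/4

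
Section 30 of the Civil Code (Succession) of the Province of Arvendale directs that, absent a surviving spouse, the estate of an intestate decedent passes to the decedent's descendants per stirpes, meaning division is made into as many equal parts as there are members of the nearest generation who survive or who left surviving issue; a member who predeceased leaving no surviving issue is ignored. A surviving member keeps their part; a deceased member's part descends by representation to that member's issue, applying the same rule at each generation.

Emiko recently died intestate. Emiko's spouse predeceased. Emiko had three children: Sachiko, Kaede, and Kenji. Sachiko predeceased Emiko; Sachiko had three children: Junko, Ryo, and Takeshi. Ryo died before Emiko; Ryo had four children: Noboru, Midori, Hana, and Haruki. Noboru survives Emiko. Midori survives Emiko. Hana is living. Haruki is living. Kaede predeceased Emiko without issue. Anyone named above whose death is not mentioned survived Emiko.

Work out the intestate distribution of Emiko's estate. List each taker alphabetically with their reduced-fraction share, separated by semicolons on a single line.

There is no surviving spouse, so the entire estate passes to Emiko's descendants per stirpes.
Kaede left no surviving issue, so that branch lapses and is disregarded.
The estate is divided into 2 equal shares of 1/2 among Sachiko, Kenji.
Sachiko predeceased; the 1/2 allotted to Sachiko's branch passes to Sachiko's issue by representation.
The 1/2 is divided into 3 equal shares of 1/6 among Junko, Ryo, Takeshi.
Junko is living and takes 1/6.
Ryo predeceased; the 1/6 allotted to Ryo's branch passes to Ryo's issue by representation.
The 1/6 is divided into 4 equal shares of 1/24 among Noboru, Midori, Hana, Haruki.
Noboru is living and takes 1/24.
Midori is living and takes 1/24.
Hana is living and takes 1/24.
Haruki is living and takes 1/24.
Takeshi is living and takes 1/6.
Kenji is living and takes 1/2.

Hana 1/24; Haruki 1/24; Junko 1/6; Kenji 1/2; Midori 1/24; Noboru 1/24; Takeshi 1/6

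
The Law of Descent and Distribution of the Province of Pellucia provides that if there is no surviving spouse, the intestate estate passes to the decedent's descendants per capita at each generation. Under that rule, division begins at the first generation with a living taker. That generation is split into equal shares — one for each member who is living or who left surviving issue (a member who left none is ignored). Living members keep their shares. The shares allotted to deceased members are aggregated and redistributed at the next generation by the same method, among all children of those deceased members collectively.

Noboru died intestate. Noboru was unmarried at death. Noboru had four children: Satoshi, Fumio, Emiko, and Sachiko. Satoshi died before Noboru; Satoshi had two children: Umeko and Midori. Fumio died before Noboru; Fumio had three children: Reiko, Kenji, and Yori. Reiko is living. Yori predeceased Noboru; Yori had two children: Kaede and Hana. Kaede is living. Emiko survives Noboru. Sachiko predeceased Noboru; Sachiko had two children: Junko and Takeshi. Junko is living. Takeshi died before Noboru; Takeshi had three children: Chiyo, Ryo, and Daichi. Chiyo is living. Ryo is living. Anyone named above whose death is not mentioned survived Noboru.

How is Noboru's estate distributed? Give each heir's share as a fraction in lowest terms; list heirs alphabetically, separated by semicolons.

There is no surviving spouse, so the entire estate passes to Noboru's descendants per capita at each generation.
At generation 1 (Satoshi, Fumio, Emiko, Sachiko) there are 4 shares of (1)/4 = 1/4 each.
Living: Emiko — each takes 1/4.
Deceased: Satoshi, Fumio, and Sachiko. Their combined 3/4 is pooled and carried to generation 2.
At generation 2 (Umeko, Midori, Reiko, Kenji, Yori, Junko, Takeshi) there are 7 shares of (3/4)/7 = 3/28 each.
Living: Umeko, Midori, Reiko, Kenji, and Junko — each takes 3/28.
Deceased: Yori and Takeshi. Their combined 3/14 is pooled and carried to generation 3.
At generation 3 (Kaede, Hana, Chiyo, Ryo, Daichi) there are 5 shares of (3/14)/5 = 3/70 each.
Living: Kaede, Hana, Chiyo, Ryo, and Daichi — each takes 3/70.

Chiyo 3/70; Daichi 3/70; Emiko 1/4; Hana 3/70; Junko 3/28; Kaede 3/70; Kenji 3/28; Midori 3/28; Reiko 3/28; Ryo 3/70; Umeko 3/28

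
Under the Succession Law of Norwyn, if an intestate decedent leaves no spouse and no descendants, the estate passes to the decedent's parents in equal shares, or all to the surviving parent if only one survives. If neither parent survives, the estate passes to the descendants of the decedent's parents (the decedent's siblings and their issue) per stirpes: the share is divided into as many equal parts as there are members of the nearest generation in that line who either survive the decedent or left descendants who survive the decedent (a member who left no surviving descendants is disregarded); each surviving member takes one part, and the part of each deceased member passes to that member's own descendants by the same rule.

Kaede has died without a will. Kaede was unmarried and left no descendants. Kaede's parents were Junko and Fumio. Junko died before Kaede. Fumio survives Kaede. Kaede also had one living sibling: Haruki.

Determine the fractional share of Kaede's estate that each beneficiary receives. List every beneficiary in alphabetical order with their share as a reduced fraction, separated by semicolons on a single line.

Only one parent, Fumio, survives, so Fumio takes the entire estate. The siblings take nothing because a surviving parent has priority.

Fumio 1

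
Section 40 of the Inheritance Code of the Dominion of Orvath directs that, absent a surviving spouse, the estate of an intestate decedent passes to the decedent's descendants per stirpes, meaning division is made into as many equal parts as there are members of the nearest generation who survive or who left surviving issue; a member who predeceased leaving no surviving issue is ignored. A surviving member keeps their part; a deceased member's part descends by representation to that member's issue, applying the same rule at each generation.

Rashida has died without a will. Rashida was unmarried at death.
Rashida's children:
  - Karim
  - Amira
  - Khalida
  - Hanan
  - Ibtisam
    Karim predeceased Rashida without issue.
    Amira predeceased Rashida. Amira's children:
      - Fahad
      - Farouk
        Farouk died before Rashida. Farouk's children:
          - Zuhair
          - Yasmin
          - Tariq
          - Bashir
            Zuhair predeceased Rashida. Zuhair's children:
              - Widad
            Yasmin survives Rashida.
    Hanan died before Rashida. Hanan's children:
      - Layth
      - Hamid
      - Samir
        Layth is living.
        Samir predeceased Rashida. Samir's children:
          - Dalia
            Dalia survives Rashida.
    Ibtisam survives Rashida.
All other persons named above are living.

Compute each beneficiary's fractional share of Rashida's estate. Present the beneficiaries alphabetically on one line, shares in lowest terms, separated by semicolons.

Bashir 1/32; Dalia 1/12; Fahad 1/8; Hamid 1/12; Ibtisam 1/4; Khalida 1/4; Layth 1/12; Tariq 1/32; Widad 1/32; Yasmin 1/32

There is no surviving spouse, so the entire estate passes to Rashida's descendants per stirpes.
Karim left no surviving issue, so that branch lapses and is disregarded.
The estate is divided into 4 equal shares of 1/4 among Amira, Khalida, Hanan, Ibtisam.
Amira predeceased; the 1/4 allotted to Amira's branch passes to Amira's issue by representation.
The 1/4 is divided into 2 equal shares of 1/8 among Fahad, Farouk.
Fahad is living and takes 1/8.
Farouk predeceased; the 1/8 allotted to Farouk's branch passes to Farouk's issue by representation.
The 1/8 is divided into 4 equal shares of 1/32 among Zuhair, Yasmin, Tariq, Bashir.
Zuhair predeceased; the 1/32 allotted to Zuhair's branch passes to Zuhair's issue by representation.
Widad is the sole taker at this level and receives the full 1/32.
Yasmin is living and takes 1/32.
Tariq is living and takes 1/32.
Bashir is living and takes 1/32.
Khalida is living and takes 1/4.
Hanan predeceased; the 1/4 allotted to Hanan's branch passes to Hanan's issue by representation.
The 1/4 is divided into 3 equal shares of 1/12 among Layth, Hamid, Samir.
Layth is living and takes 1/12.
Hamid is living and takes 1/12.
Samir predeceased; the 1/12 allotted to Samir's branch passes to Samir's issue by representation.
Dalia is the sole taker at this level and receives the full 1/12.
Ibtisam is living and takes 1/4.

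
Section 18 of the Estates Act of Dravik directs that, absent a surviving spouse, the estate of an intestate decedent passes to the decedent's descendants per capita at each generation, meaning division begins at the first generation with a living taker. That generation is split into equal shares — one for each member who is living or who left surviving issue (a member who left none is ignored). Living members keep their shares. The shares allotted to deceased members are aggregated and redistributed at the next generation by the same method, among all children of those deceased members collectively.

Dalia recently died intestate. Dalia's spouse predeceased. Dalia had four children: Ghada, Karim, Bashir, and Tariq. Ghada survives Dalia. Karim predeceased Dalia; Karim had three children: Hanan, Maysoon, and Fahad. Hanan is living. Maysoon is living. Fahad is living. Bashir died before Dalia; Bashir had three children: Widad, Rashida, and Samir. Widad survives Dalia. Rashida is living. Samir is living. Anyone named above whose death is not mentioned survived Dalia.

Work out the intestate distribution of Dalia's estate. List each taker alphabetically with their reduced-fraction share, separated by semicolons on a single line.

Fahad 1/12; Ghada 1/4; Hanan 1/12; Maysoon 1/12; Rashida 1/12; Samir 1/12; Tariq 1/4; Widad 1/12

There is no surviving spouse, so the entire estate passes to Dalia's descendants per capita at each generation.
At generation 1 (Ghada, Karim, Bashir, Tariq) there are 4 shares of (1)/4 = 1/4 each.
Living: Ghada and Tariq — each takes 1/4.
Deceased: Karim and Bashir. Their combined 1/2 is pooled and carried to generation 2.
At generation 2 (Hanan, Maysoon, Fahad, Widad, Rashida, Samir) there are 6 shares of (1/2)/6 = 1/12 each.
Living: Hanan, Maysoon, Fahad, Widad, Rashida, and Samir — each takes 1/12.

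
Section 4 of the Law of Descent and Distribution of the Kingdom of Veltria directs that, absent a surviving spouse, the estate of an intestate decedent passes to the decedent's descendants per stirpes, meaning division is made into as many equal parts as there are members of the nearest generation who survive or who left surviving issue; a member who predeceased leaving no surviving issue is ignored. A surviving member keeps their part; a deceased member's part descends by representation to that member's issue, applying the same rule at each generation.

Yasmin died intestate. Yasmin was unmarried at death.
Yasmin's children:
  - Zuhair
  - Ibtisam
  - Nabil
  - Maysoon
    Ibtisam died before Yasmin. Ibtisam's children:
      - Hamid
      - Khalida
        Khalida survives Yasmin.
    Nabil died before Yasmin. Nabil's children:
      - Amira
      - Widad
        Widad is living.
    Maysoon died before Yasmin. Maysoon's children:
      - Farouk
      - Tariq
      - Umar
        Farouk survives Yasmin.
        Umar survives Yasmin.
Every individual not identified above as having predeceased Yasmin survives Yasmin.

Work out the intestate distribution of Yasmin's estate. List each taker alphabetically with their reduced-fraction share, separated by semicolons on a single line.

There is no surviving spouse, so the entire estate passes to Yasmin's descendants per stirpes.
The estate is divided into 4 equal shares of 1/4 among Zuhair, Ibtisam, Nabil, Maysoon.
Zuhair is living and takes 1/4.
Ibtisam predeceased; the 1/4 allotted to Ibtisam's branch passes to Ibtisam's issue by representation.
The 1/4 is divided into 2 equal shares of 1/8 among Hamid, Khalida.
Hamid is living and takes 1/8.
Khalida is living and takes 1/8.
Nabil predeceased; the 1/4 allotted to Nabil's branch passes to Nabil's issue by representation.
The 1/4 is divided into 2 equal shares of 1/8 among Amira, Widad.
Amira is living and takes 1/8.
Widad is living and takes 1/8.
Maysoon predeceased; the 1/4 allotted to Maysoon's branch passes to Maysoon's issue by representation.
The 1/4 is divided into 3 equal shares of 1/12 among Farouk, Tariq, Umar.
Farouk is living and takes 1/12.
Tariq is living and takes 1/12.
Umar is living and takes 1/12.

Amira 1/8; Farouk 1/12; Hamid 1/8; Khalida 1/8; Tariq 1/12; Umar 1/12; Widad 1/8; Zuhair 1/4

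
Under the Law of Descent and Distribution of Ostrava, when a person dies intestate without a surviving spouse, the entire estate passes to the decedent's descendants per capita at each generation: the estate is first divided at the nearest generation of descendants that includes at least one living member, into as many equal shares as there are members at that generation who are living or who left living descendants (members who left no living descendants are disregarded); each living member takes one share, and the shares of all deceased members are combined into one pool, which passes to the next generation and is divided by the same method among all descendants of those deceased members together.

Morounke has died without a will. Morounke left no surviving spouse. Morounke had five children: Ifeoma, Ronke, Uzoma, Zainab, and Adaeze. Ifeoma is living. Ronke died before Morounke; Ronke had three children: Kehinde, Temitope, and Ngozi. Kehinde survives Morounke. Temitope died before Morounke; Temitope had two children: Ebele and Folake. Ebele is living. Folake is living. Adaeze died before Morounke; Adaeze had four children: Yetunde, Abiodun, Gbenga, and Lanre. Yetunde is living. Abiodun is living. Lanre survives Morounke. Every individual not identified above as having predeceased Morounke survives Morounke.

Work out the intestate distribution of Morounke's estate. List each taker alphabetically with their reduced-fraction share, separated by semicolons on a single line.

Abiodun 2/35; Ebele 1/35; Folake 1/35; Gbenga 2/35; Ifeoma 1/5; Kehinde 2/35; Lanre 2/35; Ngozi 2/35; Uzoma 1/5; Yetunde 2/35; Zainab 1/5

There is no surviving spouse, so the entire estate passes to Morounke's descendants per capita at each generation.
At generation 1 (Ifeoma, Ronke, Uzoma, Zainab, Adaeze) there are 5 shares of (1)/5 = 1/5 each.
Living: Ifeoma, Uzoma, and Zainab — each takes 1/5.
Deceased: Ronke and Adaeze. Their combined 2/5 is pooled and carried to generation 2.
At generation 2 (Kehinde, Temitope, Ngozi, Yetunde, Abiodun, Gbenga, Lanre) there are 7 shares of (2/5)/7 = 2/35 each.
Living: Kehinde, Ngozi, Yetunde, Abiodun, Gbenga, and Lanre — each takes 2/35.
Deceased: Temitope. That 2/35 share is carried to generation 3.
At generation 3 (Ebele, Folake) there are 2 shares of (2/35)/2 = 1/35 each.
Living: Ebele and Folake — each takes 1/35.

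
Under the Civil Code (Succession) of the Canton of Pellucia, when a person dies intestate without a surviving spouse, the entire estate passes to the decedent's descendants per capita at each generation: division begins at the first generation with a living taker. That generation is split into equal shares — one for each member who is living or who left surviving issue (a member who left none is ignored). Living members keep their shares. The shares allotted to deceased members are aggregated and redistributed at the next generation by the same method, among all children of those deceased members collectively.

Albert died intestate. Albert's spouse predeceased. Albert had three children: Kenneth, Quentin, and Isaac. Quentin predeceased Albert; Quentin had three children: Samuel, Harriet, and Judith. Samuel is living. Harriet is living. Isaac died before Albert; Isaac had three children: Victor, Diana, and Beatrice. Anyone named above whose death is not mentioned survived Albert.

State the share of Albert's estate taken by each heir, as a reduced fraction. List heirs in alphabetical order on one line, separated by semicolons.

There is no surviving spouse, so the entire estate passes to Albert's descendants per capita at each generation.
At generation 1 (Kenneth, Quentin, Isaac) there are 3 shares of (1)/3 = 1/3 each.
Living: Kenneth — each takes 1/3.
Deceased: Quentin and Isaac. Their combined 2/3 is pooled and carried to generation 2.
At generation 2 (Samuel, Harriet, Judith, Victor, Diana, Beatrice) there are 6 shares of (2/3)/6 = 1/9 each.
Living: Samuel, Harriet, Judith, Victor, Diana, and Beatrice — each takes 1/9.

Beatrice 1/9; Diana 1/9; Harriet 1/9; Judith 1/9; Kenneth 1/3; Samuel 1/9; Victor 1/9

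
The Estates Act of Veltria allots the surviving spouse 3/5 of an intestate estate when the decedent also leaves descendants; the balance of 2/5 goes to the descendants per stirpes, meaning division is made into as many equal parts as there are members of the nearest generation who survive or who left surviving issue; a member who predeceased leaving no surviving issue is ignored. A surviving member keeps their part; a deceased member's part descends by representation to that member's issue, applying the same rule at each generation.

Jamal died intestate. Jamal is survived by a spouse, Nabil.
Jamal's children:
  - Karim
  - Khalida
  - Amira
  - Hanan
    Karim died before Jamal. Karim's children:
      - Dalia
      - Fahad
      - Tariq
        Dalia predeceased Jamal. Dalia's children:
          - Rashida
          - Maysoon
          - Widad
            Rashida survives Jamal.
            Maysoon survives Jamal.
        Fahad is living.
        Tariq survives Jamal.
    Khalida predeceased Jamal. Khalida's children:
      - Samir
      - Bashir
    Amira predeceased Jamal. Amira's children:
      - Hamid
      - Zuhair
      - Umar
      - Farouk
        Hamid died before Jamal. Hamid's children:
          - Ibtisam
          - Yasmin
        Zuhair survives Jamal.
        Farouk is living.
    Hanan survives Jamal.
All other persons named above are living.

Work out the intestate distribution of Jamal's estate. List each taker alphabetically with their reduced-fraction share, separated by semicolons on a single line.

Nabil, as surviving spouse, takes 3/5.
The remaining 2/5 passes to Jamal's descendants per stirpes.
The 2/5 is divided into 4 equal shares of 1/10 among Karim, Khalida, Amira, Hanan.
Karim predeceased; the 1/10 allotted to Karim's branch passes to Karim's issue by representation.
The 1/10 is divided into 3 equal shares of 1/30 among Dalia, Fahad, Tariq.
Dalia predeceased; the 1/30 allotted to Dalia's branch passes to Dalia's issue by representation.
The 1/30 is divided into 3 equal shares of 1/90 among Rashida, Maysoon, Widad.
Rashida is living and takes 1/90.
Maysoon is living and takes 1/90.
Widad is living and takes 1/90.
Fahad is living and takes 1/30.
Tariq is living and takes 1/30.
Khalida predeceased; the 1/10 allotted to Khalida's branch passes to Khalida's issue by representation.
The 1/10 is divided into 2 equal shares of 1/20 among Samir, Bashir.
Samir is living and takes 1/20.
Bashir is living and takes 1/20.
Amira predeceased; the 1/10 allotted to Amira's branch passes to Amira's issue by representation.
The 1/10 is divided into 4 equal shares of 1/40 among Hamid, Zuhair, Umar, Farouk.
Hamid predeceased; the 1/40 allotted to Hamid's branch passes to Hamid's issue by representation.
The 1/40 is divided into 2 equal shares of 1/80 among Ibtisam, Yasmin.
Ibtisam is living and takes 1/80.
Yasmin is living and takes 1/80.
Zuhair is living and takes 1/40.
Umar is living and takes 1/40.
Farouk is living and takes 1/40.
Hanan is living and takes 1/10.

Bashir 1/20; Fahad 1/30; Farouk 1/40; Hanan 1/10; Ibtisam 1/80; Maysoon 1/90; Nabil 3/5; Rashida 1/90; Samir 1/20; Tariq 1/30; Umar 1/40; Widad 1/90; Yasmin 1/80; Zuhair 1/40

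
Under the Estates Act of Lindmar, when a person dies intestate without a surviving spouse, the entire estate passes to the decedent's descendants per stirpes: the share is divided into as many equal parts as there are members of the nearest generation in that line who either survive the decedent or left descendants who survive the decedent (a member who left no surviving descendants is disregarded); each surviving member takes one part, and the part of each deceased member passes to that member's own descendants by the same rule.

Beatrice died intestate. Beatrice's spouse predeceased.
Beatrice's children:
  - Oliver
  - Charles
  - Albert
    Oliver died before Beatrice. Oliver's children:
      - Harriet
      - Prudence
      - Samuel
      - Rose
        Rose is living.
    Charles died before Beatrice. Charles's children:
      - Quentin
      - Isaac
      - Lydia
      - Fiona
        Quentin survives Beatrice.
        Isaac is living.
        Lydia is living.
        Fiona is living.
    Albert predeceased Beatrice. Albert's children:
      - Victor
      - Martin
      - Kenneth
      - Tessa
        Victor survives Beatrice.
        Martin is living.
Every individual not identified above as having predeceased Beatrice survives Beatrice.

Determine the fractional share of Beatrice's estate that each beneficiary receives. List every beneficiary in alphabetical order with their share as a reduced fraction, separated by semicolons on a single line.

There is no surviving spouse, so the entire estate passes to Beatrice's descendants per stirpes.
The estate is divided into 3 equal shares of 1/3 among Oliver, Charles, Albert.
Oliver predeceased; the 1/3 allotted to Oliver's branch passes to Oliver's issue by representation.
The 1/3 is divided into 4 equal shares of 1/12 among Harriet, Prudence, Samuel, Rose.
Harriet is living and takes 1/12.
Prudence is living and takes 1/12.
Samuel is living and takes 1/12.
Rose is living and takes 1/12.
Charles predeceased; the 1/3 allotted to Charles's branch passes to Charles's issue by representation.
The 1/3 is divided into 4 equal shares of 1/12 among Quentin, Isaac, Lydia, Fiona.
Quentin is living and takes 1/12.
Isaac is living and takes 1/12.
Lydia is living and takes 1/12.
Fiona is living and takes 1/12.
Albert predeceased; the 1/3 allotted to Albert's branch passes to Albert's issue by representation.
The 1/3 is divided into 4 equal shares of 1/12 among Victor, Martin, Kenneth, Tessa.
Victor is living and takes 1/12.
Martin is living and takes 1/12.
Kenneth is living and takes 1/12.
Tessa is living and takes 1/12.

Fiona 1/12; Harriet 1/12; Isaac 1/12; Kenneth 1/12; Lydia 1/12; Martin 1/12; Prudence 1/12; Quentin 1/12; Rose 1/12; Samuel 1/12; Tessa 1/12; Victor 1/12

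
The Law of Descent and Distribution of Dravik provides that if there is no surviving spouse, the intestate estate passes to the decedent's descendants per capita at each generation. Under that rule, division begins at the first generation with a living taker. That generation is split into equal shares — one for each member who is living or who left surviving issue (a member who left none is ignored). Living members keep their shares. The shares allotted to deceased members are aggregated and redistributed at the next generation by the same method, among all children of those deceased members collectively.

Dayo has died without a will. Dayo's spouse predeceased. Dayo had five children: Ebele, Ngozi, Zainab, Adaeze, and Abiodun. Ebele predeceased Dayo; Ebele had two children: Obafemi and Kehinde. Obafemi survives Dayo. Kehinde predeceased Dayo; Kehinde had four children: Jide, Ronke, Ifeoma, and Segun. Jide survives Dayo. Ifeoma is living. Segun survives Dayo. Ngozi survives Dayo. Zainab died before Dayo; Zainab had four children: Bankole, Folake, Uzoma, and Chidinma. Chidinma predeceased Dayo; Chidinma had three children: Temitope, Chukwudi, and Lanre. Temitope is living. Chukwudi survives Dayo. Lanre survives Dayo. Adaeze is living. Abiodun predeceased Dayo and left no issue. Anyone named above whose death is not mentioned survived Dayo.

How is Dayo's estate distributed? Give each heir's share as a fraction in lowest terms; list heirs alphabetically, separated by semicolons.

There is no surviving spouse, so the entire estate passes to Dayo's descendants per capita at each generation.
At generation 1 (Ebele, Ngozi, Zainab, Adaeze) there are 4 shares of (1)/4 = 1/4 each.
Living: Ngozi and Adaeze — each takes 1/4.
Deceased: Ebele and Zainab. Their combined 1/2 is pooled and carried to generation 2.
At generation 2 (Obafemi, Kehinde, Bankole, Folake, Uzoma, Chidinma) there are 6 shares of (1/2)/6 = 1/12 each.
Living: Obafemi, Bankole, Folake, and Uzoma — each takes 1/12.
Deceased: Kehinde and Chidinma. Their combined 1/6 is pooled and carried to generation 3.
At generation 3 (Jide, Ronke, Ifeoma, Segun, Temitope, Chukwudi, Lanre) there are 7 shares of (1/6)/7 = 1/42 each.
Living: Jide, Ronke, Ifeoma, Segun, Temitope, Chukwudi, and Lanre — each takes 1/42.

Adaeze 1/4; Bankole 1/12; Chukwudi 1/42; Folake 1/12; Ifeoma 1/42; Jide 1/42; Lanre 1/42; Ngozi 1/4; Obafemi 1/12; Ronke 1/42; Segun 1/42; Temitope 1/42; Uzoma 1/12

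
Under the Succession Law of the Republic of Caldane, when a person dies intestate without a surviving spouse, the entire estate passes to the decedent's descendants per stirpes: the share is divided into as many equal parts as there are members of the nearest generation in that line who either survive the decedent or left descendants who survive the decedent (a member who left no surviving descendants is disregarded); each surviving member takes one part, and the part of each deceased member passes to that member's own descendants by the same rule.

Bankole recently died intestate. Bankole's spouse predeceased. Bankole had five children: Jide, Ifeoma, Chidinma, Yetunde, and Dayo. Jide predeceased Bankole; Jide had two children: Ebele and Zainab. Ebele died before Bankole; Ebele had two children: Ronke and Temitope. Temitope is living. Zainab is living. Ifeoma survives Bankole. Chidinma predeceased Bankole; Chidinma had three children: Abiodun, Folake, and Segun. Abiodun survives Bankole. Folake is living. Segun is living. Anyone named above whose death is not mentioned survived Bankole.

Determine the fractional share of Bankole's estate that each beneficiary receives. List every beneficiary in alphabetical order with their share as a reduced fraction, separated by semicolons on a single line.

There is no surviving spouse, so the entire estate passes to Bankole's descendants per stirpes.
The estate is divided into 5 equal shares of 1/5 among Jide, Ifeoma, Chidinma, Yetunde, Dayo.
Jide predeceased; the 1/5 allotted to Jide's branch passes to Jide's issue by representation.
The 1/5 is divided into 2 equal shares of 1/10 among Ebele, Zainab.
Ebele predeceased; the 1/10 allotted to Ebele's branch passes to Ebele's issue by representation.
The 1/10 is divided into 2 equal shares of 1/20 among Ronke, Temitope.
Ronke is living and takes 1/20.
Temitope is living and takes 1/20.
Zainab is living and takes 1/10.
Ifeoma is living and takes 1/5.
Chidinma predeceased; the 1/5 allotted to Chidinma's branch passes to Chidinma's issue by representation.
The 1/5 is divided into 3 equal shares of 1/15 among Abiodun, Folake, Segun.
Abiodun is living and takes 1/15.
Folake is living and takes 1/15.
Segun is living and takes 1/15.
Yetunde is living and takes 1/5.
Dayo is living and takes 1/5.

Abiodun 1/15; Dayo 1/5; Folake 1/15; Ifeoma 1/5; Ronke 1/20; Segun 1/15; Temitope 1/20; Yetunde 1/5; Zainab 1/10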